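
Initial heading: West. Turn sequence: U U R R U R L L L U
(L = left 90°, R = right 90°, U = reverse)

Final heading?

Answer: Final heading: West

Derivation:
Start: West
  U (U-turn (180°)) -> East
  U (U-turn (180°)) -> West
  R (right (90° clockwise)) -> North
  R (right (90° clockwise)) -> East
  U (U-turn (180°)) -> West
  R (right (90° clockwise)) -> North
  L (left (90° counter-clockwise)) -> West
  L (left (90° counter-clockwise)) -> South
  L (left (90° counter-clockwise)) -> East
  U (U-turn (180°)) -> West
Final: West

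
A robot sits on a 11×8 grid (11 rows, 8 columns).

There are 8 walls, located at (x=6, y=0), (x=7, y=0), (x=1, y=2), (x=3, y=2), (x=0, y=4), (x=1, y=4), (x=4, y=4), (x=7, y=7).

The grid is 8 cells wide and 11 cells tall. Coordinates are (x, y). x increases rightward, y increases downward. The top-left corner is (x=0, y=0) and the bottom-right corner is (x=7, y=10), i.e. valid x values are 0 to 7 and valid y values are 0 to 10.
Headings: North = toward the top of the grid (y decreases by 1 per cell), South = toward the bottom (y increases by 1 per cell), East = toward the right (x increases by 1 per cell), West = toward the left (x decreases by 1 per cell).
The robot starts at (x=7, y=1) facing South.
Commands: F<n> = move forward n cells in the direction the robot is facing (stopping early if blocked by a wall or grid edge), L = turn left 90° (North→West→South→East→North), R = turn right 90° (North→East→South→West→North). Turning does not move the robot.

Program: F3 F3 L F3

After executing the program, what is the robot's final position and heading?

Start: (x=7, y=1), facing South
  F3: move forward 3, now at (x=7, y=4)
  F3: move forward 2/3 (blocked), now at (x=7, y=6)
  L: turn left, now facing East
  F3: move forward 0/3 (blocked), now at (x=7, y=6)
Final: (x=7, y=6), facing East

Answer: Final position: (x=7, y=6), facing East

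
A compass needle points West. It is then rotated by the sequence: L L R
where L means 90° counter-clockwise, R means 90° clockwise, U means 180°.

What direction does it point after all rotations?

Start: West
  L (left (90° counter-clockwise)) -> South
  L (left (90° counter-clockwise)) -> East
  R (right (90° clockwise)) -> South
Final: South

Answer: Final heading: South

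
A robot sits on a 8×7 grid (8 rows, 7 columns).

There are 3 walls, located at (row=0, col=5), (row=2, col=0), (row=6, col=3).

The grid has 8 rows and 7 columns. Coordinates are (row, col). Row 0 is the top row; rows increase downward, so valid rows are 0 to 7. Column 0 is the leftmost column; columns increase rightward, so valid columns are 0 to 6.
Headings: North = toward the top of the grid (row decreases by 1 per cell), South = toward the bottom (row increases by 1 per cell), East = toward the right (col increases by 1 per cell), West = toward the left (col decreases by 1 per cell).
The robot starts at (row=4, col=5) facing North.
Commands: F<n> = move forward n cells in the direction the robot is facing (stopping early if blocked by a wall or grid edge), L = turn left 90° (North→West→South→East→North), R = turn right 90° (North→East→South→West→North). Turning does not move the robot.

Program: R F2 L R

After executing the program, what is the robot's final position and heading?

Start: (row=4, col=5), facing North
  R: turn right, now facing East
  F2: move forward 1/2 (blocked), now at (row=4, col=6)
  L: turn left, now facing North
  R: turn right, now facing East
Final: (row=4, col=6), facing East

Answer: Final position: (row=4, col=6), facing East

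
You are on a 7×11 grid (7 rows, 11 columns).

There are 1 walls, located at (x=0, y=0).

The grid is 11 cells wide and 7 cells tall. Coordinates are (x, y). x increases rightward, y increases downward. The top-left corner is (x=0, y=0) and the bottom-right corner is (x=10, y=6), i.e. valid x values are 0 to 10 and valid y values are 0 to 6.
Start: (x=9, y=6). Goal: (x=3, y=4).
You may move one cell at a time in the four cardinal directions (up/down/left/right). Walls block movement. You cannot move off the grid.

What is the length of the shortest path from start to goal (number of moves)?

BFS from (x=9, y=6) until reaching (x=3, y=4):
  Distance 0: (x=9, y=6)
  Distance 1: (x=9, y=5), (x=8, y=6), (x=10, y=6)
  Distance 2: (x=9, y=4), (x=8, y=5), (x=10, y=5), (x=7, y=6)
  Distance 3: (x=9, y=3), (x=8, y=4), (x=10, y=4), (x=7, y=5), (x=6, y=6)
  Distance 4: (x=9, y=2), (x=8, y=3), (x=10, y=3), (x=7, y=4), (x=6, y=5), (x=5, y=6)
  Distance 5: (x=9, y=1), (x=8, y=2), (x=10, y=2), (x=7, y=3), (x=6, y=4), (x=5, y=5), (x=4, y=6)
  Distance 6: (x=9, y=0), (x=8, y=1), (x=10, y=1), (x=7, y=2), (x=6, y=3), (x=5, y=4), (x=4, y=5), (x=3, y=6)
  Distance 7: (x=8, y=0), (x=10, y=0), (x=7, y=1), (x=6, y=2), (x=5, y=3), (x=4, y=4), (x=3, y=5), (x=2, y=6)
  Distance 8: (x=7, y=0), (x=6, y=1), (x=5, y=2), (x=4, y=3), (x=3, y=4), (x=2, y=5), (x=1, y=6)  <- goal reached here
One shortest path (8 moves): (x=9, y=6) -> (x=8, y=6) -> (x=7, y=6) -> (x=6, y=6) -> (x=5, y=6) -> (x=4, y=6) -> (x=3, y=6) -> (x=3, y=5) -> (x=3, y=4)

Answer: Shortest path length: 8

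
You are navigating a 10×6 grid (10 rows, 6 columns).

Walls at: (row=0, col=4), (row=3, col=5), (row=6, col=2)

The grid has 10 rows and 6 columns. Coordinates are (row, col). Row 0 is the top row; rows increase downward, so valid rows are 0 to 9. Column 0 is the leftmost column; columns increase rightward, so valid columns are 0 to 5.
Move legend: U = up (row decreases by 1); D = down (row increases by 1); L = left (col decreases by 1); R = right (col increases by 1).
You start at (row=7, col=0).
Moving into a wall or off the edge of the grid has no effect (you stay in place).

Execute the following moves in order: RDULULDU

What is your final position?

Start: (row=7, col=0)
  R (right): (row=7, col=0) -> (row=7, col=1)
  D (down): (row=7, col=1) -> (row=8, col=1)
  U (up): (row=8, col=1) -> (row=7, col=1)
  L (left): (row=7, col=1) -> (row=7, col=0)
  U (up): (row=7, col=0) -> (row=6, col=0)
  L (left): blocked, stay at (row=6, col=0)
  D (down): (row=6, col=0) -> (row=7, col=0)
  U (up): (row=7, col=0) -> (row=6, col=0)
Final: (row=6, col=0)

Answer: Final position: (row=6, col=0)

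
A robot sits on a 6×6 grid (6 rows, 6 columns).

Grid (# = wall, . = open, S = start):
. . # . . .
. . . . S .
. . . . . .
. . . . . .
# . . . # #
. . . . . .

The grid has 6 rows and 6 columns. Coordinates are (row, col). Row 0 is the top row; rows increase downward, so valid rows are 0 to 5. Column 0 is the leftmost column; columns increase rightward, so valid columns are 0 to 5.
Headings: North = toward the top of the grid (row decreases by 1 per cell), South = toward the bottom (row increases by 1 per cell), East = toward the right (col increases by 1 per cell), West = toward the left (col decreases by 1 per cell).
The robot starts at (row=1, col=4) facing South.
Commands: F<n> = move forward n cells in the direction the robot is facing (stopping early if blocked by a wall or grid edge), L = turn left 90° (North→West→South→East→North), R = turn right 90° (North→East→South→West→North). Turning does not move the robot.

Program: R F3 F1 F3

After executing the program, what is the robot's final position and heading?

Start: (row=1, col=4), facing South
  R: turn right, now facing West
  F3: move forward 3, now at (row=1, col=1)
  F1: move forward 1, now at (row=1, col=0)
  F3: move forward 0/3 (blocked), now at (row=1, col=0)
Final: (row=1, col=0), facing West

Answer: Final position: (row=1, col=0), facing West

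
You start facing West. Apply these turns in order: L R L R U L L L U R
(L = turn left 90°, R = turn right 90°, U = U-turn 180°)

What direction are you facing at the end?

Answer: Final heading: East

Derivation:
Start: West
  L (left (90° counter-clockwise)) -> South
  R (right (90° clockwise)) -> West
  L (left (90° counter-clockwise)) -> South
  R (right (90° clockwise)) -> West
  U (U-turn (180°)) -> East
  L (left (90° counter-clockwise)) -> North
  L (left (90° counter-clockwise)) -> West
  L (left (90° counter-clockwise)) -> South
  U (U-turn (180°)) -> North
  R (right (90° clockwise)) -> East
Final: East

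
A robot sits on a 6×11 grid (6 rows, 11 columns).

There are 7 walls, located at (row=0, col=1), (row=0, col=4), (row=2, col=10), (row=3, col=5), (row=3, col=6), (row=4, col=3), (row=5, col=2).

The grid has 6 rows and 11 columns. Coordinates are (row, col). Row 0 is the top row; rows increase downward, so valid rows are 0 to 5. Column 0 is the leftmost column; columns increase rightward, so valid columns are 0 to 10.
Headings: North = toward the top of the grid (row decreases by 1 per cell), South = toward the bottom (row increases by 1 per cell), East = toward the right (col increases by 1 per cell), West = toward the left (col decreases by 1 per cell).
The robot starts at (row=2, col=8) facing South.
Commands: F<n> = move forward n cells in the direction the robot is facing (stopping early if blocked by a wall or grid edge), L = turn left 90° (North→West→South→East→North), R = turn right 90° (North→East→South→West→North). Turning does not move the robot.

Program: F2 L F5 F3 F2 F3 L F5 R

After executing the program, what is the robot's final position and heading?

Start: (row=2, col=8), facing South
  F2: move forward 2, now at (row=4, col=8)
  L: turn left, now facing East
  F5: move forward 2/5 (blocked), now at (row=4, col=10)
  F3: move forward 0/3 (blocked), now at (row=4, col=10)
  F2: move forward 0/2 (blocked), now at (row=4, col=10)
  F3: move forward 0/3 (blocked), now at (row=4, col=10)
  L: turn left, now facing North
  F5: move forward 1/5 (blocked), now at (row=3, col=10)
  R: turn right, now facing East
Final: (row=3, col=10), facing East

Answer: Final position: (row=3, col=10), facing East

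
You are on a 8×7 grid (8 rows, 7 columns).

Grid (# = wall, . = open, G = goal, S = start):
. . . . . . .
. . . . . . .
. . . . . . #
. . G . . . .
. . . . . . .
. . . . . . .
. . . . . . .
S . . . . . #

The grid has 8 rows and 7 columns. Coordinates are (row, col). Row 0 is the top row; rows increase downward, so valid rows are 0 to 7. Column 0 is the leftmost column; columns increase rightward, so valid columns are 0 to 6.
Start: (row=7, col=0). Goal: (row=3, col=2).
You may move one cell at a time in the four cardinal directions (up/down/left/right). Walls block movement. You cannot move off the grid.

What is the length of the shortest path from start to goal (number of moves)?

Answer: Shortest path length: 6

Derivation:
BFS from (row=7, col=0) until reaching (row=3, col=2):
  Distance 0: (row=7, col=0)
  Distance 1: (row=6, col=0), (row=7, col=1)
  Distance 2: (row=5, col=0), (row=6, col=1), (row=7, col=2)
  Distance 3: (row=4, col=0), (row=5, col=1), (row=6, col=2), (row=7, col=3)
  Distance 4: (row=3, col=0), (row=4, col=1), (row=5, col=2), (row=6, col=3), (row=7, col=4)
  Distance 5: (row=2, col=0), (row=3, col=1), (row=4, col=2), (row=5, col=3), (row=6, col=4), (row=7, col=5)
  Distance 6: (row=1, col=0), (row=2, col=1), (row=3, col=2), (row=4, col=3), (row=5, col=4), (row=6, col=5)  <- goal reached here
One shortest path (6 moves): (row=7, col=0) -> (row=7, col=1) -> (row=7, col=2) -> (row=6, col=2) -> (row=5, col=2) -> (row=4, col=2) -> (row=3, col=2)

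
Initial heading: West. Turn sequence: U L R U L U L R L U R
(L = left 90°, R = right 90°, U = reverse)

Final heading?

Answer: Final heading: South

Derivation:
Start: West
  U (U-turn (180°)) -> East
  L (left (90° counter-clockwise)) -> North
  R (right (90° clockwise)) -> East
  U (U-turn (180°)) -> West
  L (left (90° counter-clockwise)) -> South
  U (U-turn (180°)) -> North
  L (left (90° counter-clockwise)) -> West
  R (right (90° clockwise)) -> North
  L (left (90° counter-clockwise)) -> West
  U (U-turn (180°)) -> East
  R (right (90° clockwise)) -> South
Final: South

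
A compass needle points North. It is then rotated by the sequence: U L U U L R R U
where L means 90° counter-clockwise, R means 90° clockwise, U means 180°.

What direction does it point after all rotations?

Start: North
  U (U-turn (180°)) -> South
  L (left (90° counter-clockwise)) -> East
  U (U-turn (180°)) -> West
  U (U-turn (180°)) -> East
  L (left (90° counter-clockwise)) -> North
  R (right (90° clockwise)) -> East
  R (right (90° clockwise)) -> South
  U (U-turn (180°)) -> North
Final: North

Answer: Final heading: North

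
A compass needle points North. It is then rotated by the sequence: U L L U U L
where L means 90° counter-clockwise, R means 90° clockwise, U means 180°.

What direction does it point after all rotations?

Start: North
  U (U-turn (180°)) -> South
  L (left (90° counter-clockwise)) -> East
  L (left (90° counter-clockwise)) -> North
  U (U-turn (180°)) -> South
  U (U-turn (180°)) -> North
  L (left (90° counter-clockwise)) -> West
Final: West

Answer: Final heading: West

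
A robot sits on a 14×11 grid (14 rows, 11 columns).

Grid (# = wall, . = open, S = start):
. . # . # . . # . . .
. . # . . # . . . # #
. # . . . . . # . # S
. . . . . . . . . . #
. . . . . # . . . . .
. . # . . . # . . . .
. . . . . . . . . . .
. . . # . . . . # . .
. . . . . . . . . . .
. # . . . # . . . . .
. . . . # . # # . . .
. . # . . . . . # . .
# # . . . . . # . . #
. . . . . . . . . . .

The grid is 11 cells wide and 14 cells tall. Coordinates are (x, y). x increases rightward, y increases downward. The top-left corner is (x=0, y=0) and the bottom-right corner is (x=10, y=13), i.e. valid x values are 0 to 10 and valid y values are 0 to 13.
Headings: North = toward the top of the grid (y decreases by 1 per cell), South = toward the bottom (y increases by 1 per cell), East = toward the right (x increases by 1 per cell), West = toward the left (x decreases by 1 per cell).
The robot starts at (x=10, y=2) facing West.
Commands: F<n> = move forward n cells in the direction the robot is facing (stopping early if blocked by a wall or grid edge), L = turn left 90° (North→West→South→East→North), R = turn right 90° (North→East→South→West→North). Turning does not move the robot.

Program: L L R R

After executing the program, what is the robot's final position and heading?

Start: (x=10, y=2), facing West
  L: turn left, now facing South
  L: turn left, now facing East
  R: turn right, now facing South
  R: turn right, now facing West
Final: (x=10, y=2), facing West

Answer: Final position: (x=10, y=2), facing West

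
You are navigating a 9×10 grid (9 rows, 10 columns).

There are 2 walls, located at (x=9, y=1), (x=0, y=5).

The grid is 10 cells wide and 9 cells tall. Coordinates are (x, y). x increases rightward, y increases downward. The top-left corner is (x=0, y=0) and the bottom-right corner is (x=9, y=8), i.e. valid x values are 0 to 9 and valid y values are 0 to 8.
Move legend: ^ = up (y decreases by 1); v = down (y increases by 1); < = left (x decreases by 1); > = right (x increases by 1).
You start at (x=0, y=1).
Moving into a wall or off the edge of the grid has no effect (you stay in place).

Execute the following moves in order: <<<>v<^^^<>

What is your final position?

Answer: Final position: (x=1, y=0)

Derivation:
Start: (x=0, y=1)
  [×3]< (left): blocked, stay at (x=0, y=1)
  > (right): (x=0, y=1) -> (x=1, y=1)
  v (down): (x=1, y=1) -> (x=1, y=2)
  < (left): (x=1, y=2) -> (x=0, y=2)
  ^ (up): (x=0, y=2) -> (x=0, y=1)
  ^ (up): (x=0, y=1) -> (x=0, y=0)
  ^ (up): blocked, stay at (x=0, y=0)
  < (left): blocked, stay at (x=0, y=0)
  > (right): (x=0, y=0) -> (x=1, y=0)
Final: (x=1, y=0)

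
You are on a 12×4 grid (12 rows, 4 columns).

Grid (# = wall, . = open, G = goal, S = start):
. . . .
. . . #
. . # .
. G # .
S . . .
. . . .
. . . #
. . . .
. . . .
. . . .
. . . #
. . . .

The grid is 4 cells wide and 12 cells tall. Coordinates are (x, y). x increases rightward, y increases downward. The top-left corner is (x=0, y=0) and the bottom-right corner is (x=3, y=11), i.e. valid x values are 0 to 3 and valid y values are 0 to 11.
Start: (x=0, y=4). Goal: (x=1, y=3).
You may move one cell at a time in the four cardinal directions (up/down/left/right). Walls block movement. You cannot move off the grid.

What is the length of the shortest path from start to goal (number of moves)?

Answer: Shortest path length: 2

Derivation:
BFS from (x=0, y=4) until reaching (x=1, y=3):
  Distance 0: (x=0, y=4)
  Distance 1: (x=0, y=3), (x=1, y=4), (x=0, y=5)
  Distance 2: (x=0, y=2), (x=1, y=3), (x=2, y=4), (x=1, y=5), (x=0, y=6)  <- goal reached here
One shortest path (2 moves): (x=0, y=4) -> (x=1, y=4) -> (x=1, y=3)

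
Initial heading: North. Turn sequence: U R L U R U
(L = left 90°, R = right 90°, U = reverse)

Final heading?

Answer: Final heading: West

Derivation:
Start: North
  U (U-turn (180°)) -> South
  R (right (90° clockwise)) -> West
  L (left (90° counter-clockwise)) -> South
  U (U-turn (180°)) -> North
  R (right (90° clockwise)) -> East
  U (U-turn (180°)) -> West
Final: West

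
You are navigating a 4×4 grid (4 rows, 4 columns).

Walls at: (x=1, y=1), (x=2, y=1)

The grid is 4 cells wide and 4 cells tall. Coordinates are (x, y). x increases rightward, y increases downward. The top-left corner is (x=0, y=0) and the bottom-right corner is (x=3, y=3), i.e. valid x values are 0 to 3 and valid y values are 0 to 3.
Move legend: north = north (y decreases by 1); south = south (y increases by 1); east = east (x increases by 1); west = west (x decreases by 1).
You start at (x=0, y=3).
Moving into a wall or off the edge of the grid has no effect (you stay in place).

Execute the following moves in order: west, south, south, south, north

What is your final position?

Answer: Final position: (x=0, y=2)

Derivation:
Start: (x=0, y=3)
  west (west): blocked, stay at (x=0, y=3)
  [×3]south (south): blocked, stay at (x=0, y=3)
  north (north): (x=0, y=3) -> (x=0, y=2)
Final: (x=0, y=2)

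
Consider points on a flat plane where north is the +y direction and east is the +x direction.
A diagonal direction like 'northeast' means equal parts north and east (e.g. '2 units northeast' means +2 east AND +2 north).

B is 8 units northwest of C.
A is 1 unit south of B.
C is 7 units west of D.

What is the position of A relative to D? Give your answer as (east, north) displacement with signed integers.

Place D at the origin (east=0, north=0).
  C is 7 units west of D: delta (east=-7, north=+0); C at (east=-7, north=0).
  B is 8 units northwest of C: delta (east=-8, north=+8); B at (east=-15, north=8).
  A is 1 unit south of B: delta (east=+0, north=-1); A at (east=-15, north=7).
Therefore A relative to D: (east=-15, north=7).

Answer: A is at (east=-15, north=7) relative to D.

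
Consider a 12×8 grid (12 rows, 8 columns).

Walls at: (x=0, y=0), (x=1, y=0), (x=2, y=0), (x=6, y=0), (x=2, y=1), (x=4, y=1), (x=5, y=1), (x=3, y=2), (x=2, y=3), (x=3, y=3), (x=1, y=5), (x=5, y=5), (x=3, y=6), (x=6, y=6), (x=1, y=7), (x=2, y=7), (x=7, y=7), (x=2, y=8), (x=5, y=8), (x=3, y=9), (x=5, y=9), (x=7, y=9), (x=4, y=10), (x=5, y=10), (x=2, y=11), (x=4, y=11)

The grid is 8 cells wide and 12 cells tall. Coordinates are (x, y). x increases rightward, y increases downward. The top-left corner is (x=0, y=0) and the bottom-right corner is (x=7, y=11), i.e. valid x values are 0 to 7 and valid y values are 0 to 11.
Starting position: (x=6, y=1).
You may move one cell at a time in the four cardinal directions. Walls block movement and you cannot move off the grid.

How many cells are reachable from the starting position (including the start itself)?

Answer: Reachable cells: 66

Derivation:
BFS flood-fill from (x=6, y=1):
  Distance 0: (x=6, y=1)
  Distance 1: (x=7, y=1), (x=6, y=2)
  Distance 2: (x=7, y=0), (x=5, y=2), (x=7, y=2), (x=6, y=3)
  Distance 3: (x=4, y=2), (x=5, y=3), (x=7, y=3), (x=6, y=4)
  Distance 4: (x=4, y=3), (x=5, y=4), (x=7, y=4), (x=6, y=5)
  Distance 5: (x=4, y=4), (x=7, y=5)
  Distance 6: (x=3, y=4), (x=4, y=5), (x=7, y=6)
  Distance 7: (x=2, y=4), (x=3, y=5), (x=4, y=6)
  Distance 8: (x=1, y=4), (x=2, y=5), (x=5, y=6), (x=4, y=7)
  Distance 9: (x=1, y=3), (x=0, y=4), (x=2, y=6), (x=3, y=7), (x=5, y=7), (x=4, y=8)
  Distance 10: (x=1, y=2), (x=0, y=3), (x=0, y=5), (x=1, y=6), (x=6, y=7), (x=3, y=8), (x=4, y=9)
  Distance 11: (x=1, y=1), (x=0, y=2), (x=2, y=2), (x=0, y=6), (x=6, y=8)
  Distance 12: (x=0, y=1), (x=0, y=7), (x=7, y=8), (x=6, y=9)
  Distance 13: (x=0, y=8), (x=6, y=10)
  Distance 14: (x=1, y=8), (x=0, y=9), (x=7, y=10), (x=6, y=11)
  Distance 15: (x=1, y=9), (x=0, y=10), (x=5, y=11), (x=7, y=11)
  Distance 16: (x=2, y=9), (x=1, y=10), (x=0, y=11)
  Distance 17: (x=2, y=10), (x=1, y=11)
  Distance 18: (x=3, y=10)
  Distance 19: (x=3, y=11)
Total reachable: 66 (grid has 70 open cells total)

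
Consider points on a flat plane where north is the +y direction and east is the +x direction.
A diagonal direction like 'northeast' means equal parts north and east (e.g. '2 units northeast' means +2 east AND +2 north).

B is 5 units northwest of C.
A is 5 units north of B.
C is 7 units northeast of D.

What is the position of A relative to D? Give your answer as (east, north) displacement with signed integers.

Answer: A is at (east=2, north=17) relative to D.

Derivation:
Place D at the origin (east=0, north=0).
  C is 7 units northeast of D: delta (east=+7, north=+7); C at (east=7, north=7).
  B is 5 units northwest of C: delta (east=-5, north=+5); B at (east=2, north=12).
  A is 5 units north of B: delta (east=+0, north=+5); A at (east=2, north=17).
Therefore A relative to D: (east=2, north=17).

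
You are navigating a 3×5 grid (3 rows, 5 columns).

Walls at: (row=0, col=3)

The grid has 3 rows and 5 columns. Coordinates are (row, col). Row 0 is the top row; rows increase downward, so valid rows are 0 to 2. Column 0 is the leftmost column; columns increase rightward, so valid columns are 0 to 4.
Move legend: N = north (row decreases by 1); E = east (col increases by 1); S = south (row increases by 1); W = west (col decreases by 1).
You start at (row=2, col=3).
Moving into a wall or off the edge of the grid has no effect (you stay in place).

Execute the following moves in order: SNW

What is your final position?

Start: (row=2, col=3)
  S (south): blocked, stay at (row=2, col=3)
  N (north): (row=2, col=3) -> (row=1, col=3)
  W (west): (row=1, col=3) -> (row=1, col=2)
Final: (row=1, col=2)

Answer: Final position: (row=1, col=2)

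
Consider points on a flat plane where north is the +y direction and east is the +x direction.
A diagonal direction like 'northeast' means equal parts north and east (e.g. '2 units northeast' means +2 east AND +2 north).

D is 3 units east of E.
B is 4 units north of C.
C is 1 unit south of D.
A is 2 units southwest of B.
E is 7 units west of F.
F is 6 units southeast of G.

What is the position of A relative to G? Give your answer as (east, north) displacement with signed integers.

Answer: A is at (east=0, north=-5) relative to G.

Derivation:
Place G at the origin (east=0, north=0).
  F is 6 units southeast of G: delta (east=+6, north=-6); F at (east=6, north=-6).
  E is 7 units west of F: delta (east=-7, north=+0); E at (east=-1, north=-6).
  D is 3 units east of E: delta (east=+3, north=+0); D at (east=2, north=-6).
  C is 1 unit south of D: delta (east=+0, north=-1); C at (east=2, north=-7).
  B is 4 units north of C: delta (east=+0, north=+4); B at (east=2, north=-3).
  A is 2 units southwest of B: delta (east=-2, north=-2); A at (east=0, north=-5).
Therefore A relative to G: (east=0, north=-5).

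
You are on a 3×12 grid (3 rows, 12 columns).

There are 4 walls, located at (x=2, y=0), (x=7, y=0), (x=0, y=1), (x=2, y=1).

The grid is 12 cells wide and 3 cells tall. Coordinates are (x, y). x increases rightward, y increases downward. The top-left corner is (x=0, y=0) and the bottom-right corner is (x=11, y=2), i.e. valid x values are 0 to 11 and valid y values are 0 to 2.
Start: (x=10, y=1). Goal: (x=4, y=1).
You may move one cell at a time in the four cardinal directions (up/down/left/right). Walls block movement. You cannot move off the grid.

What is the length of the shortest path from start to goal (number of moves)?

Answer: Shortest path length: 6

Derivation:
BFS from (x=10, y=1) until reaching (x=4, y=1):
  Distance 0: (x=10, y=1)
  Distance 1: (x=10, y=0), (x=9, y=1), (x=11, y=1), (x=10, y=2)
  Distance 2: (x=9, y=0), (x=11, y=0), (x=8, y=1), (x=9, y=2), (x=11, y=2)
  Distance 3: (x=8, y=0), (x=7, y=1), (x=8, y=2)
  Distance 4: (x=6, y=1), (x=7, y=2)
  Distance 5: (x=6, y=0), (x=5, y=1), (x=6, y=2)
  Distance 6: (x=5, y=0), (x=4, y=1), (x=5, y=2)  <- goal reached here
One shortest path (6 moves): (x=10, y=1) -> (x=9, y=1) -> (x=8, y=1) -> (x=7, y=1) -> (x=6, y=1) -> (x=5, y=1) -> (x=4, y=1)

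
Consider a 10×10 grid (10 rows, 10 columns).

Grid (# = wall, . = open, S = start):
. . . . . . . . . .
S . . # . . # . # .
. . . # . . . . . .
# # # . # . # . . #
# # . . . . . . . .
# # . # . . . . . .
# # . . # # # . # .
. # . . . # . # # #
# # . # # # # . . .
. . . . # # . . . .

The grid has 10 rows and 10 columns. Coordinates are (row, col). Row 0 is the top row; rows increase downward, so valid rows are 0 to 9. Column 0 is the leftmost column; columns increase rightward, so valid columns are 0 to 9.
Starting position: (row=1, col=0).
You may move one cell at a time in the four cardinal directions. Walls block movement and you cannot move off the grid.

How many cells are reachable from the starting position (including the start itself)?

Answer: Reachable cells: 57

Derivation:
BFS flood-fill from (row=1, col=0):
  Distance 0: (row=1, col=0)
  Distance 1: (row=0, col=0), (row=1, col=1), (row=2, col=0)
  Distance 2: (row=0, col=1), (row=1, col=2), (row=2, col=1)
  Distance 3: (row=0, col=2), (row=2, col=2)
  Distance 4: (row=0, col=3)
  Distance 5: (row=0, col=4)
  Distance 6: (row=0, col=5), (row=1, col=4)
  Distance 7: (row=0, col=6), (row=1, col=5), (row=2, col=4)
  Distance 8: (row=0, col=7), (row=2, col=5)
  Distance 9: (row=0, col=8), (row=1, col=7), (row=2, col=6), (row=3, col=5)
  Distance 10: (row=0, col=9), (row=2, col=7), (row=4, col=5)
  Distance 11: (row=1, col=9), (row=2, col=8), (row=3, col=7), (row=4, col=4), (row=4, col=6), (row=5, col=5)
  Distance 12: (row=2, col=9), (row=3, col=8), (row=4, col=3), (row=4, col=7), (row=5, col=4), (row=5, col=6)
  Distance 13: (row=3, col=3), (row=4, col=2), (row=4, col=8), (row=5, col=7)
  Distance 14: (row=4, col=9), (row=5, col=2), (row=5, col=8), (row=6, col=7)
  Distance 15: (row=5, col=9), (row=6, col=2)
  Distance 16: (row=6, col=3), (row=6, col=9), (row=7, col=2)
  Distance 17: (row=7, col=3), (row=8, col=2)
  Distance 18: (row=7, col=4), (row=9, col=2)
  Distance 19: (row=9, col=1), (row=9, col=3)
  Distance 20: (row=9, col=0)
Total reachable: 57 (grid has 66 open cells total)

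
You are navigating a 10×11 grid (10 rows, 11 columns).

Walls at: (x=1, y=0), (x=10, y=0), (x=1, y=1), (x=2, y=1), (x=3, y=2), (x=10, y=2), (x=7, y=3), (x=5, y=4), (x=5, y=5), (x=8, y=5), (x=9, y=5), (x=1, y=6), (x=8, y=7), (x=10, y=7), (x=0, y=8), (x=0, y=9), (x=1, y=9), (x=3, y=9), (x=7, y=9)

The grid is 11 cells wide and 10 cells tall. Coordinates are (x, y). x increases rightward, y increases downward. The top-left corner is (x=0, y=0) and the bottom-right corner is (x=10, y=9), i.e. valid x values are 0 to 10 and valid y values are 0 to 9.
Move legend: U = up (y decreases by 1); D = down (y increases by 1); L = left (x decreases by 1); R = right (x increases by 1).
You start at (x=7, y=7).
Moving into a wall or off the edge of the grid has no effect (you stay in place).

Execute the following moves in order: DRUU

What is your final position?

Answer: Final position: (x=8, y=8)

Derivation:
Start: (x=7, y=7)
  D (down): (x=7, y=7) -> (x=7, y=8)
  R (right): (x=7, y=8) -> (x=8, y=8)
  U (up): blocked, stay at (x=8, y=8)
  U (up): blocked, stay at (x=8, y=8)
Final: (x=8, y=8)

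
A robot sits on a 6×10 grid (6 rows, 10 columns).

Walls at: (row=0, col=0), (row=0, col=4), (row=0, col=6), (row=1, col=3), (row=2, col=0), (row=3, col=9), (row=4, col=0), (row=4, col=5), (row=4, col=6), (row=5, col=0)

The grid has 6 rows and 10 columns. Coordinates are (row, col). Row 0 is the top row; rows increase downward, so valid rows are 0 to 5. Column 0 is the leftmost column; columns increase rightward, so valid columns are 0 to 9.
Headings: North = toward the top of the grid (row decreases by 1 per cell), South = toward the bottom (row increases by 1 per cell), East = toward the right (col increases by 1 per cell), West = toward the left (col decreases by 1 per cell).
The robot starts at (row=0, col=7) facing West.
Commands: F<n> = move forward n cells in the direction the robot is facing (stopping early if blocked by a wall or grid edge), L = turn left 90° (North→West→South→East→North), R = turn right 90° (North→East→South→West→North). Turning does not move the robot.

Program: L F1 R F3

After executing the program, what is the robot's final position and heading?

Answer: Final position: (row=1, col=4), facing West

Derivation:
Start: (row=0, col=7), facing West
  L: turn left, now facing South
  F1: move forward 1, now at (row=1, col=7)
  R: turn right, now facing West
  F3: move forward 3, now at (row=1, col=4)
Final: (row=1, col=4), facing West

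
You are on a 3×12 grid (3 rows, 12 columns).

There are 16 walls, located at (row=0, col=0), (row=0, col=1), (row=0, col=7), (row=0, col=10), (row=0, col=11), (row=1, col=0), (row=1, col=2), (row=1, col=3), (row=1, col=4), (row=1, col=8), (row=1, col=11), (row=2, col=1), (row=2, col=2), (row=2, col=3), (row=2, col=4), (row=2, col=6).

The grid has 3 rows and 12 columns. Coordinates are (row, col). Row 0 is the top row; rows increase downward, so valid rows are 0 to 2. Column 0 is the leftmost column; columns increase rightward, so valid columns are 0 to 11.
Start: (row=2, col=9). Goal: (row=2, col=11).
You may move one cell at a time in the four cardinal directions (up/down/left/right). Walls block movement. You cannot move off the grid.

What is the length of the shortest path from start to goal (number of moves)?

Answer: Shortest path length: 2

Derivation:
BFS from (row=2, col=9) until reaching (row=2, col=11):
  Distance 0: (row=2, col=9)
  Distance 1: (row=1, col=9), (row=2, col=8), (row=2, col=10)
  Distance 2: (row=0, col=9), (row=1, col=10), (row=2, col=7), (row=2, col=11)  <- goal reached here
One shortest path (2 moves): (row=2, col=9) -> (row=2, col=10) -> (row=2, col=11)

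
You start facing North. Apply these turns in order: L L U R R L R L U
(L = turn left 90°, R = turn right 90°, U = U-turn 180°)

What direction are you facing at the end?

Start: North
  L (left (90° counter-clockwise)) -> West
  L (left (90° counter-clockwise)) -> South
  U (U-turn (180°)) -> North
  R (right (90° clockwise)) -> East
  R (right (90° clockwise)) -> South
  L (left (90° counter-clockwise)) -> East
  R (right (90° clockwise)) -> South
  L (left (90° counter-clockwise)) -> East
  U (U-turn (180°)) -> West
Final: West

Answer: Final heading: West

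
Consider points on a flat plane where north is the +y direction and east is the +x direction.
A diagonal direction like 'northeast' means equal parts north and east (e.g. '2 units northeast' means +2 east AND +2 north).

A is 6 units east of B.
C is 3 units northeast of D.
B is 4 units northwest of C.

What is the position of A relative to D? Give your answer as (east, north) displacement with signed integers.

Answer: A is at (east=5, north=7) relative to D.

Derivation:
Place D at the origin (east=0, north=0).
  C is 3 units northeast of D: delta (east=+3, north=+3); C at (east=3, north=3).
  B is 4 units northwest of C: delta (east=-4, north=+4); B at (east=-1, north=7).
  A is 6 units east of B: delta (east=+6, north=+0); A at (east=5, north=7).
Therefore A relative to D: (east=5, north=7).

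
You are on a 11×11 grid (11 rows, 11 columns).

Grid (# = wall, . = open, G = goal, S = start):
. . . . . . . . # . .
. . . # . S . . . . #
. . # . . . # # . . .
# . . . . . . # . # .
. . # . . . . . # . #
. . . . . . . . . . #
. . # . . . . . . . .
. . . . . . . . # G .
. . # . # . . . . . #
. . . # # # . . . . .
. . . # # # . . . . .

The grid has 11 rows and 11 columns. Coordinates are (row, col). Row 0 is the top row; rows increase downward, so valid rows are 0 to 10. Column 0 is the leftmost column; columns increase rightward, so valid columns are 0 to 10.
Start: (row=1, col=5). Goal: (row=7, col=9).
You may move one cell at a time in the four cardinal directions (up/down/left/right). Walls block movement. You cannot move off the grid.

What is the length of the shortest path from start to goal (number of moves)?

BFS from (row=1, col=5) until reaching (row=7, col=9):
  Distance 0: (row=1, col=5)
  Distance 1: (row=0, col=5), (row=1, col=4), (row=1, col=6), (row=2, col=5)
  Distance 2: (row=0, col=4), (row=0, col=6), (row=1, col=7), (row=2, col=4), (row=3, col=5)
  Distance 3: (row=0, col=3), (row=0, col=7), (row=1, col=8), (row=2, col=3), (row=3, col=4), (row=3, col=6), (row=4, col=5)
  Distance 4: (row=0, col=2), (row=1, col=9), (row=2, col=8), (row=3, col=3), (row=4, col=4), (row=4, col=6), (row=5, col=5)
  Distance 5: (row=0, col=1), (row=0, col=9), (row=1, col=2), (row=2, col=9), (row=3, col=2), (row=3, col=8), (row=4, col=3), (row=4, col=7), (row=5, col=4), (row=5, col=6), (row=6, col=5)
  Distance 6: (row=0, col=0), (row=0, col=10), (row=1, col=1), (row=2, col=10), (row=3, col=1), (row=5, col=3), (row=5, col=7), (row=6, col=4), (row=6, col=6), (row=7, col=5)
  Distance 7: (row=1, col=0), (row=2, col=1), (row=3, col=10), (row=4, col=1), (row=5, col=2), (row=5, col=8), (row=6, col=3), (row=6, col=7), (row=7, col=4), (row=7, col=6), (row=8, col=5)
  Distance 8: (row=2, col=0), (row=4, col=0), (row=5, col=1), (row=5, col=9), (row=6, col=8), (row=7, col=3), (row=7, col=7), (row=8, col=6)
  Distance 9: (row=4, col=9), (row=5, col=0), (row=6, col=1), (row=6, col=9), (row=7, col=2), (row=8, col=3), (row=8, col=7), (row=9, col=6)
  Distance 10: (row=6, col=0), (row=6, col=10), (row=7, col=1), (row=7, col=9), (row=8, col=8), (row=9, col=7), (row=10, col=6)  <- goal reached here
One shortest path (10 moves): (row=1, col=5) -> (row=2, col=5) -> (row=3, col=5) -> (row=3, col=6) -> (row=4, col=6) -> (row=4, col=7) -> (row=5, col=7) -> (row=5, col=8) -> (row=5, col=9) -> (row=6, col=9) -> (row=7, col=9)

Answer: Shortest path length: 10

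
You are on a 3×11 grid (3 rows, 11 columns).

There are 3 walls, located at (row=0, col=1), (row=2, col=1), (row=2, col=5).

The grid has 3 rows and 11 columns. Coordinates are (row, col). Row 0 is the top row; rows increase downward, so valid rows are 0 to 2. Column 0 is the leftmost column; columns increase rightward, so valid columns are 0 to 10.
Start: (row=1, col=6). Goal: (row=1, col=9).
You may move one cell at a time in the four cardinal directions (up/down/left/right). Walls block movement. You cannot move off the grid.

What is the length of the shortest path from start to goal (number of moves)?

BFS from (row=1, col=6) until reaching (row=1, col=9):
  Distance 0: (row=1, col=6)
  Distance 1: (row=0, col=6), (row=1, col=5), (row=1, col=7), (row=2, col=6)
  Distance 2: (row=0, col=5), (row=0, col=7), (row=1, col=4), (row=1, col=8), (row=2, col=7)
  Distance 3: (row=0, col=4), (row=0, col=8), (row=1, col=3), (row=1, col=9), (row=2, col=4), (row=2, col=8)  <- goal reached here
One shortest path (3 moves): (row=1, col=6) -> (row=1, col=7) -> (row=1, col=8) -> (row=1, col=9)

Answer: Shortest path length: 3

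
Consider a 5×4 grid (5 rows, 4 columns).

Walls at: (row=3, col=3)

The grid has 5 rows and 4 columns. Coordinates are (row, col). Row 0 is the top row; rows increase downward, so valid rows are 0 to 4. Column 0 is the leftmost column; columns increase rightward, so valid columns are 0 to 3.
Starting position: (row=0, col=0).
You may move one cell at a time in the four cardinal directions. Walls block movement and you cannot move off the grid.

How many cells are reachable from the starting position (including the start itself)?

Answer: Reachable cells: 19

Derivation:
BFS flood-fill from (row=0, col=0):
  Distance 0: (row=0, col=0)
  Distance 1: (row=0, col=1), (row=1, col=0)
  Distance 2: (row=0, col=2), (row=1, col=1), (row=2, col=0)
  Distance 3: (row=0, col=3), (row=1, col=2), (row=2, col=1), (row=3, col=0)
  Distance 4: (row=1, col=3), (row=2, col=2), (row=3, col=1), (row=4, col=0)
  Distance 5: (row=2, col=3), (row=3, col=2), (row=4, col=1)
  Distance 6: (row=4, col=2)
  Distance 7: (row=4, col=3)
Total reachable: 19 (grid has 19 open cells total)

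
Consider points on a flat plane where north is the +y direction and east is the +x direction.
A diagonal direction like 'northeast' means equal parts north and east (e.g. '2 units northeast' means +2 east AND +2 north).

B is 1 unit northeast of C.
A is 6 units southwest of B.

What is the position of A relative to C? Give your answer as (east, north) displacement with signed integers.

Answer: A is at (east=-5, north=-5) relative to C.

Derivation:
Place C at the origin (east=0, north=0).
  B is 1 unit northeast of C: delta (east=+1, north=+1); B at (east=1, north=1).
  A is 6 units southwest of B: delta (east=-6, north=-6); A at (east=-5, north=-5).
Therefore A relative to C: (east=-5, north=-5).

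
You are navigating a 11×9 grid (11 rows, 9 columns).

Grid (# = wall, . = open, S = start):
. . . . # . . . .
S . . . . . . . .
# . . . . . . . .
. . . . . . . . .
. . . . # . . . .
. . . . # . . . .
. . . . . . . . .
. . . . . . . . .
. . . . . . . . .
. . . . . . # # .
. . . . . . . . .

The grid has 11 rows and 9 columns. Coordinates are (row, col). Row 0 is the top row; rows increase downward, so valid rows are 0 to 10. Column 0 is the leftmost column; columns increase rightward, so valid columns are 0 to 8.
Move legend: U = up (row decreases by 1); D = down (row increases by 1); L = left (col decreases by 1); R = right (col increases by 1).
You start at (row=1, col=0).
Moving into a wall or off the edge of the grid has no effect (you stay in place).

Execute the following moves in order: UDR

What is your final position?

Answer: Final position: (row=1, col=1)

Derivation:
Start: (row=1, col=0)
  U (up): (row=1, col=0) -> (row=0, col=0)
  D (down): (row=0, col=0) -> (row=1, col=0)
  R (right): (row=1, col=0) -> (row=1, col=1)
Final: (row=1, col=1)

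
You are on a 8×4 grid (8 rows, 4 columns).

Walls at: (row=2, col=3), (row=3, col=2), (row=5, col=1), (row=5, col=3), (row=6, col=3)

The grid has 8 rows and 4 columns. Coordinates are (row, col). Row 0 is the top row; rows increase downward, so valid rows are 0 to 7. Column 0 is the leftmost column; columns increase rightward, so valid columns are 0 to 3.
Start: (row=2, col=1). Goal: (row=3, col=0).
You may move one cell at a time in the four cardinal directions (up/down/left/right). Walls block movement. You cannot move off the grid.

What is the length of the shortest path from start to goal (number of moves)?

BFS from (row=2, col=1) until reaching (row=3, col=0):
  Distance 0: (row=2, col=1)
  Distance 1: (row=1, col=1), (row=2, col=0), (row=2, col=2), (row=3, col=1)
  Distance 2: (row=0, col=1), (row=1, col=0), (row=1, col=2), (row=3, col=0), (row=4, col=1)  <- goal reached here
One shortest path (2 moves): (row=2, col=1) -> (row=2, col=0) -> (row=3, col=0)

Answer: Shortest path length: 2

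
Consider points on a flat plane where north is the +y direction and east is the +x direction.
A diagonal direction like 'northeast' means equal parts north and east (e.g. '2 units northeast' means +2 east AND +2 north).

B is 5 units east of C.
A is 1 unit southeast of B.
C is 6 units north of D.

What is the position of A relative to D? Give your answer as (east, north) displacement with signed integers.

Place D at the origin (east=0, north=0).
  C is 6 units north of D: delta (east=+0, north=+6); C at (east=0, north=6).
  B is 5 units east of C: delta (east=+5, north=+0); B at (east=5, north=6).
  A is 1 unit southeast of B: delta (east=+1, north=-1); A at (east=6, north=5).
Therefore A relative to D: (east=6, north=5).

Answer: A is at (east=6, north=5) relative to D.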